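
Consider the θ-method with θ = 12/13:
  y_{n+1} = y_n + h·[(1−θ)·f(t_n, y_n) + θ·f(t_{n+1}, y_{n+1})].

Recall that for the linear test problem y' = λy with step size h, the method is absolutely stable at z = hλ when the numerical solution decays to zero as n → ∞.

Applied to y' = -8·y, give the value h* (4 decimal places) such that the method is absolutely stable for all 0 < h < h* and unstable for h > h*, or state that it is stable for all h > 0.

With y'=λy (z=hλ):
  y_{n+1} = y_n + z·[1/13·y_n + 12/13·y_{n+1}] ⇒ (1 − 12/13z)y_{n+1} = (1 + 1/13z)y_n
  so R(z) = (1 + 1/13z)/(1 − 12/13z).

Boundary: |R(x)|=1, x<0.
x=-1.08: |R|=0.4592
x=-2: |R|=0.2973
x=-10: |R|=0.0226
x=-100: |R|=0.0717
θ=12/13≥1/2 ⇒ |1+1/13x|<|1−12/13x| ∀x<0 ⇒ interval (−∞,0).

unbounded; (−∞, 0). Any h>0 works for λ=-8.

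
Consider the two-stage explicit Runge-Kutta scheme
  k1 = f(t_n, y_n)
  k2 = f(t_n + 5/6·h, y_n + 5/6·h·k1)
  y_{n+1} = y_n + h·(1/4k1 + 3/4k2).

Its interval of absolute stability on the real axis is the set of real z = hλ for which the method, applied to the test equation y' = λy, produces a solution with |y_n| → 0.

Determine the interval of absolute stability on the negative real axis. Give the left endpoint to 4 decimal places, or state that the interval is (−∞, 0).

z∈(-1.6000,0).

With y'=λy (z=hλ):
  k1=λy_n ⇒ h·k1=z·y_n;  k2=λ(1+5/6z)y_n ⇒ h·k2=z(1+5/6z)y_n
  y_{n+1}/y_n = 1 + 1/4z + 3/4z(1+5/6z) = 1 + z + 5/8z²
  so R(z) = 1 + z + 5/8z².

Solve |R(x)|<1 on ℝ⁻.
x=-0.31: |R|=0.7501
R=1: x+5/8x²=0 ⇒ x=−8/5=-1.6000; min R=1−1/(4·5/8)=0.6000>−1
Confirm numerically:
  x=-1.579: |R|=0.97928 <1
  x=-1.245: |R|=0.72377 <1
  x=-0.961: |R|=0.61620 <1
  x=-2.019: |R|=1.52873 >1
  x=-1.887: |R|=1.33848 >1
  x=-1.760: |R|=1.17600 >1
Stable set (-1.6000, 0).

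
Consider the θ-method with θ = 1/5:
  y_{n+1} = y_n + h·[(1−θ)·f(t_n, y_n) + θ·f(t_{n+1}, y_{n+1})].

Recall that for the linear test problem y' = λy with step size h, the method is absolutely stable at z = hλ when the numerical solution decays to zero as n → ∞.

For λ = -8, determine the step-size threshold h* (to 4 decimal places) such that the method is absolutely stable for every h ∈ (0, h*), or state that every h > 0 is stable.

(-3.3333,0); λ=-8 ⇒ h* = (10/3)/8 = 0.4167.

Set f=λy, z=hλ:
  y_{n+1} = y_n + z·[4/5·y_n + 1/5·y_{n+1}] ⇒ (1 − 1/5z)y_{n+1} = (1 + 4/5z)y_n
  so R(z) = (1 + 4/5z)/(1 − 1/5z).

Boundary: |R(x)|=1, x<0.
x=-0.85: |R|=0.2735
R=−1: 1+4/5x = −1+1/5x ⇒ -3/5x=2 ⇒ x=2/(-3/5)=-3.3333
Confirm numerically:
  x=-3.056: |R|=0.89672 <1
  x=-2.990: |R|=0.87109 <1
  x=-2.130: |R|=0.49369 <1
  x=-2.044: |R|=0.45088 <1
  x=-3.518: |R|=1.06504 >1
  x=-3.377: |R|=1.01564 >1
Interval (-3.3333, 0).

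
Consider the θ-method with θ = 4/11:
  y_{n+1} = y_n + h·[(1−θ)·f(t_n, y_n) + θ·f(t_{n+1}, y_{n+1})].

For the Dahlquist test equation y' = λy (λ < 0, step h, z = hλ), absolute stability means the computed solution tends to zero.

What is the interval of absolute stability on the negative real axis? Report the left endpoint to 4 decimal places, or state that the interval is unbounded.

z∈(-7.3333,0).

On y'=λy, z=hλ:
  y_{n+1} = y_n + z·[7/11·y_n + 4/11·y_{n+1}] ⇒ (1 − 4/11z)y_{n+1} = (1 + 7/11z)y_n
  ⇒ R(z) = (1 + 7/11z)/(1 − 4/11z).

Need |R(x)|<1, x<0.
x=-0.72: |R|=0.4294
R=−1: 1+7/11x = −1+4/11x ⇒ -3/11x=2 ⇒ x=2/(-3/11)=-7.3333
Confirm numerically:
  x=-6.013: |R|=0.88700 <1
  x=-5.175: |R|=0.79574 <1
  x=-4.034: |R|=0.63524 <1
  x=-7.845: |R|=1.03622 >1
  x=-7.827: |R|=1.03501 >1
  x=-7.445: |R|=1.00821 >1
So |R|<1 on (-7.3333, 0).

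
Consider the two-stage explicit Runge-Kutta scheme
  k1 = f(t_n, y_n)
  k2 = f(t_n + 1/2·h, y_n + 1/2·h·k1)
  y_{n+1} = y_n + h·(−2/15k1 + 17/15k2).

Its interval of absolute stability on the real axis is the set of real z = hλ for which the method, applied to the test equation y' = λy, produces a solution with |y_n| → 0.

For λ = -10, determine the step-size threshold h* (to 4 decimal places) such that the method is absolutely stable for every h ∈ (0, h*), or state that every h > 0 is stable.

On y'=λy, z=hλ:
  k1=λy_n ⇒ h·k1=z·y_n;  k2=λ(1+1/2z)y_n ⇒ h·k2=z(1+1/2z)y_n
  y_{n+1}/y_n = 1 − 2/15z + 17/15z(1+1/2z) = 1 + z + 17/30z²
  Hence R(z) = 1 + z + 17/30z².

Solve |R(x)|<1 on ℝ⁻.
x=-0.98: |R|=0.5642
R=1: x+17/30x²=0 ⇒ x=−30/17=-1.7647; min R=1−1/(4·17/30)=0.5588>−1
Confirm numerically:
  x=-1.658: |R|=0.89975 <1
  x=-1.364: |R|=0.69028 <1
  x=-1.151: |R|=0.59972 <1
  x=-1.149: |R|=0.59911 <1
  x=-2.182: |R|=1.51597 >1
  x=-1.982: |R|=1.24405 >1
So |R|<1 on (-1.7647, 0).

(-1.7647,0); λ=-10 ⇒ h* = (30/17)/10 = 0.1765.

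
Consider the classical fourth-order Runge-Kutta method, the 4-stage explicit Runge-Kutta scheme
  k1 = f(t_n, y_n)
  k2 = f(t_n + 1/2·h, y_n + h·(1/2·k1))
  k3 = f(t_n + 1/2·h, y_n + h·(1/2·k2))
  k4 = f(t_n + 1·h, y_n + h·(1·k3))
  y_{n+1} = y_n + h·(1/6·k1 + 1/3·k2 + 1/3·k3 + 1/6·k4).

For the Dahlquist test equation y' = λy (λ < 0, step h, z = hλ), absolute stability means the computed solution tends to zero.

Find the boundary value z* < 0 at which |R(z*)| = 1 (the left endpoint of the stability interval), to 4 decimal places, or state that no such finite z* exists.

Set f=λy, z=hλ:
  order 4, 4-stage ⇒ R(z)=1+z+z^2/2+z^3/6+z^4/24
  (e.g. R(-1.4)=0.28273, |R|=0.28273)

Find x<0 with |R(x)|<1.
x=-1.4: |R|=0.2827
|R(-2.5)|=0.6484 |R(-1.43)|=0.2793 |R(-1.35)|=0.2896
Bisect:
  x_lo=-3.4000 |R|=2.3973  x_hi=-0.0591 |R|=0.9426
  mid=-1.72952 |R|=0.27668 →hi
  mid=-2.56474 |R|=0.71531 →hi
  mid=-2.98236 |R|=1.34010 →lo
  mid=-2.77355 |R|=0.98244 →hi
  mid=-2.87795 |R|=1.14893 →lo
  mid=-2.82575 |R|=1.06273 →lo
  mid=-2.79965 |R|=1.02186 →lo
  mid=-2.78660 |R|=1.00197 →lo
  ...
  [-2.78538,-2.78517] ⇒ x*=-2.7853
So |R|<1 on (-2.7853, 0).

z* = -2.7853.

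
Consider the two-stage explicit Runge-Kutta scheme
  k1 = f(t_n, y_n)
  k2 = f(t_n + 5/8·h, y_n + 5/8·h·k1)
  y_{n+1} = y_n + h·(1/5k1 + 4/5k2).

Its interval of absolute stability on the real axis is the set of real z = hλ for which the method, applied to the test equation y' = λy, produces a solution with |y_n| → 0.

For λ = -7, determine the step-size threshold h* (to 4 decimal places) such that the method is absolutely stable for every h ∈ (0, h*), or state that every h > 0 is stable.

(-2.0000,0); λ=-7 ⇒ h* = (2)/7 = 0.2857.

With y'=λy (z=hλ):
  k1=λy_n ⇒ h·k1=z·y_n;  k2=λ(1+5/8z)y_n ⇒ h·k2=z(1+5/8z)y_n
  y_{n+1}/y_n = 1 + 1/5z + 4/5z(1+5/8z) = 1 + z + 1/2z²
  ⇒ R(z) = 1 + z + 1/2z².

Find x<0 with |R(x)|<1.
x=-0.35: |R|=0.7113
R=1: x+1/2x²=0 ⇒ x=−2=-2.0000; min R=1−1/(4·1/2)=0.5000>−1
Confirm numerically:
  x=-1.933: |R|=0.93524 <1
  x=-1.503: |R|=0.62650 <1
  x=-0.883: |R|=0.50684 <1
  x=-0.874: |R|=0.50794 <1
  x=-2.419: |R|=1.50678 >1
  x=-2.175: |R|=1.19031 >1
So |R|<1 on (-2.0000, 0).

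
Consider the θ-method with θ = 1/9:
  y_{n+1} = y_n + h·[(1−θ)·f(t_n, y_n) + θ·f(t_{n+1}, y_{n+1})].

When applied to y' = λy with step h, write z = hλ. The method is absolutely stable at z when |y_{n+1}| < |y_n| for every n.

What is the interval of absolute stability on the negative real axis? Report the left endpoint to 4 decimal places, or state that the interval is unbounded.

z∈(-2.5714,0).

Set f=λy, z=hλ:
  y_{n+1} = y_n + z·[8/9·y_n + 1/9·y_{n+1}] ⇒ (1 − 1/9z)y_{n+1} = (1 + 8/9z)y_n
  so R(z) = (1 + 8/9z)/(1 − 1/9z).

Solve |R(x)|<1 on ℝ⁻.
x=-1.21: |R|=0.0666
R=−1: 1+8/9x = −1+1/9x ⇒ -7/9x=2 ⇒ x=2/(-7/9)=-2.5714
Confirm numerically:
  x=-2.108: |R|=0.70796 <1
  x=-2.037: |R|=0.66105 <1
  x=-1.568: |R|=0.33535 <1
  x=-1.397: |R|=0.20929 <1
  x=-3.111: |R|=1.31187 >1
  x=-2.857: |R|=1.16859 >1
So |R|<1 on (-2.5714, 0).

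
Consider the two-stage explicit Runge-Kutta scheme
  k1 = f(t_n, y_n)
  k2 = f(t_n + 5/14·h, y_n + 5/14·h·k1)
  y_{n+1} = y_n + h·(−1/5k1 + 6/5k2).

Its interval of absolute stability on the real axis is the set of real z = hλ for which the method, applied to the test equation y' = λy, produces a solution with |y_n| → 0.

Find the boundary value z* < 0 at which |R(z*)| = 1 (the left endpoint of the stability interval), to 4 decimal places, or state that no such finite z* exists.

With y'=λy (z=hλ):
  k1=λy_n ⇒ h·k1=z·y_n;  k2=λ(1+5/14z)y_n ⇒ h·k2=z(1+5/14z)y_n
  y_{n+1}/y_n = 1 − 1/5z + 6/5z(1+5/14z) = 1 + z + 3/7z²
  so R(z) = 1 + z + 3/7z².

Find x<0 with |R(x)|<1.
x=-0.72: |R|=0.5022
R=1: x+3/7x²=0 ⇒ x=−7/3=-2.3333; min R=1−1/(4·3/7)=0.4167>−1
Confirm numerically:
  x=-1.970: |R|=0.69324 <1
  x=-1.433: |R|=0.44707 <1
  x=-1.098: |R|=0.41869 <1
  x=-2.923: |R|=1.73868 >1
  x=-2.547: |R|=1.23323 >1
Interval (-2.3333, 0).

left endpoint -2.3333.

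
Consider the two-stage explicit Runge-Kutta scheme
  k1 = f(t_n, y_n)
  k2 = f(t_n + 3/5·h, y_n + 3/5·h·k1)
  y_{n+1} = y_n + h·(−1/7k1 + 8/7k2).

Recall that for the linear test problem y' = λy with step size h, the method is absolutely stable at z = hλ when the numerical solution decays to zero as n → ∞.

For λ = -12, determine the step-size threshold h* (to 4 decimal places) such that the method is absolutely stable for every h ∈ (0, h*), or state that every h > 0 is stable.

(-1.4583,0); λ=-12 ⇒ h* = (35/24)/12 = 0.1215.

On y'=λy, z=hλ:
  k1=λy_n ⇒ h·k1=z·y_n;  k2=λ(1+3/5z)y_n ⇒ h·k2=z(1+3/5z)y_n
  y_{n+1}/y_n = 1 − 1/7z + 8/7z(1+3/5z) = 1 + z + 24/35z²
  Hence R(z) = 1 + z + 24/35z².

Boundary: |R(x)|=1, x<0.
x=-0.79: |R|=0.6380
R=1: x+24/35x²=0 ⇒ x=−35/24=-1.4583; min R=1−1/(4·24/35)=0.6354>−1
Confirm numerically:
  x=-1.348: |R|=0.89801 <1
  x=-1.321: |R|=0.87560 <1
  x=-1.050: |R|=0.70600 <1
  x=-1.856: |R|=1.50610 >1
  x=-1.582: |R|=1.13415 >1
So |R|<1 on (-1.4583, 0).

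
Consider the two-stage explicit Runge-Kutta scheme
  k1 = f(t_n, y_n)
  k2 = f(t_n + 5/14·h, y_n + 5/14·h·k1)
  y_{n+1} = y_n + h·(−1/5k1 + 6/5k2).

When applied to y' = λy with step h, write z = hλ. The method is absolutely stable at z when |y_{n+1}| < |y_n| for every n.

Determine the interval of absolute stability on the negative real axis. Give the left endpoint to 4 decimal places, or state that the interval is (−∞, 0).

(-2.3333, 0).

With y'=λy (z=hλ):
  k1=λy_n ⇒ h·k1=z·y_n;  k2=λ(1+5/14z)y_n ⇒ h·k2=z(1+5/14z)y_n
  y_{n+1}/y_n = 1 − 1/5z + 6/5z(1+5/14z) = 1 + z + 3/7z²
  Hence R(z) = 1 + z + 3/7z².

Boundary: |R(x)|=1, x<0.
x=-0.8: |R|=0.4743
R=1: x+3/7x²=0 ⇒ x=−7/3=-2.3333; min R=1−1/(4·3/7)=0.4167>−1
Confirm numerically:
  x=-2.249: |R|=0.91871 <1
  x=-1.503: |R|=0.46515 <1
  x=-1.324: |R|=0.42728 <1
  x=-1.053: |R|=0.42220 <1
  x=-2.873: |R|=1.66448 >1
  x=-2.552: |R|=1.23916 >1
Stable set (-2.3333, 0).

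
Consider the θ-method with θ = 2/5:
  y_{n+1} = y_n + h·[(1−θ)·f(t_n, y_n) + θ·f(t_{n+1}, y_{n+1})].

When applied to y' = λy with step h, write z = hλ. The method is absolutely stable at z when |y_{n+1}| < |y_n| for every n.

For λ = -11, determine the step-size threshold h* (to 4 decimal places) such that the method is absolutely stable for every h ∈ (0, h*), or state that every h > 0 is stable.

(-10.0000,0); λ=-11 ⇒ h* = (10)/11 = 0.9091.

Set f=λy, z=hλ:
  y_{n+1} = y_n + z·[3/5·y_n + 2/5·y_{n+1}] ⇒ (1 − 2/5z)y_{n+1} = (1 + 3/5z)y_n
  R(z) = (1 + 3/5z)/(1 − 2/5z).

Solve |R(x)|<1 on ℝ⁻.
x=-0.82: |R|=0.3825
R=−1: 1+3/5x = −1+2/5x ⇒ -1/5x=2 ⇒ x=2/(-1/5)=-10.0000
Confirm numerically:
  x=-7.535: |R|=0.87718 <1
  x=-6.310: |R|=0.79058 <1
  x=-5.733: |R|=0.74086 <1
  x=-10.317: |R|=1.01237 >1
  x=-10.220: |R|=1.00865 >1
Interval (-10.0000, 0).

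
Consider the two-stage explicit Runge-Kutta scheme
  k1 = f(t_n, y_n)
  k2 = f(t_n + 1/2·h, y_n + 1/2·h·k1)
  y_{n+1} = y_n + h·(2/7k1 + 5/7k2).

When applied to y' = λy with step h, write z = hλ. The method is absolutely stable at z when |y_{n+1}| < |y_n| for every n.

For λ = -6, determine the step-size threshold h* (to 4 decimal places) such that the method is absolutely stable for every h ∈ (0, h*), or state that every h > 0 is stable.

(-2.8000,0); λ=-6 ⇒ h* = (14/5)/6 = 0.4667.

Set f=λy, z=hλ:
  k1=λy_n ⇒ h·k1=z·y_n;  k2=λ(1+1/2z)y_n ⇒ h·k2=z(1+1/2z)y_n
  y_{n+1}/y_n = 1 + 2/7z + 5/7z(1+1/2z) = 1 + z + 5/14z²
  R(z) = 1 + z + 5/14z².

Need |R(x)|<1, x<0.
x=-1.55: |R|=0.3080
R=1: x+5/14x²=0 ⇒ x=−14/5=-2.8000; min R=1−1/(4·5/14)=0.3000>−1
Confirm numerically:
  x=-1.997: |R|=0.42729 <1
  x=-1.735: |R|=0.34008 <1
  x=-1.506: |R|=0.30401 <1
  x=-1.153: |R|=0.32179 <1
  x=-3.236: |R|=1.50389 >1
  x=-2.859: |R|=1.06024 >1
Interval (-2.8000, 0).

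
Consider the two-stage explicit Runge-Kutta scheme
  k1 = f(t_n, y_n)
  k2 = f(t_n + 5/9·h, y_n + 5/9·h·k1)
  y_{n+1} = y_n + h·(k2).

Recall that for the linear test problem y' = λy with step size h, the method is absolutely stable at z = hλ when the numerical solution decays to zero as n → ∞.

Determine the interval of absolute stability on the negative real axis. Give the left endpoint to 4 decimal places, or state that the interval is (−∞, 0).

With y'=λy (z=hλ):
  k1=λy_n ⇒ h·k1=z·y_n;  k2=λ(1+5/9z)y_n ⇒ h·k2=z(1+5/9z)y_n
  y_{n+1}/y_n = 1 + z(1+5/9z) = 1 + z + 5/9z²
  so R(z) = 1 + z + 5/9z².

Boundary: |R(x)|=1, x<0.
x=-1.19: |R|=0.5967
R=1: x+5/9x²=0 ⇒ x=−9/5=-1.8000; min R=1−1/(4·5/9)=0.5500>−1
Confirm numerically:
  x=-1.769: |R|=0.96953 <1
  x=-1.206: |R|=0.60202 <1
  x=-0.818: |R|=0.55374 <1
  x=-0.782: |R|=0.55774 <1
  x=-2.250: |R|=1.56250 >1
  x=-2.141: |R|=1.40560 >1
  x=-1.900: |R|=1.10556 >1
Stable set (-1.8000, 0).

(-1.8000, 0).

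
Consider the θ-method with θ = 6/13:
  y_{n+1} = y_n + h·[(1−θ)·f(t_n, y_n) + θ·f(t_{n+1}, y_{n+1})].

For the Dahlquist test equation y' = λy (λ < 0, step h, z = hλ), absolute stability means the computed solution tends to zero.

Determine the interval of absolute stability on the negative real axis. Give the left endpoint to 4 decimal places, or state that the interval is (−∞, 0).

On y'=λy, z=hλ:
  y_{n+1} = y_n + z·[7/13·y_n + 6/13·y_{n+1}] ⇒ (1 − 6/13z)y_{n+1} = (1 + 7/13z)y_n
  ⇒ R(z) = (1 + 7/13z)/(1 − 6/13z).

Find x<0 with |R(x)|<1.
x=-0.99: |R|=0.3205
R=−1: 1+7/13x = −1+6/13x ⇒ -1/13x=2 ⇒ x=2/(-1/13)=-26.0000
Confirm numerically:
  x=-25.359: |R|=0.99612 <1
  x=-24.740: |R|=0.99220 <1
  x=-18.661: |R|=0.94127 <1
  x=-16.534: |R|=0.91564 <1
  x=-26.551: |R|=1.00320 >1
  x=-26.525: |R|=1.00305 >1
  x=-26.049: |R|=1.00029 >1
Stable set (-26.0000, 0).

z∈(-26.0000,0).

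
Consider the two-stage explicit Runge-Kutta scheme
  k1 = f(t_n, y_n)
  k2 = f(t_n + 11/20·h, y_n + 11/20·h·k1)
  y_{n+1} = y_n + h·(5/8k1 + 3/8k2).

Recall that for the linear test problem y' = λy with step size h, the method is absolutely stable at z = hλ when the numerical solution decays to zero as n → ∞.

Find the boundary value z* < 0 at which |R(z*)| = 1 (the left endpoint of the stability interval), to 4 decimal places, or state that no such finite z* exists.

With y'=λy (z=hλ):
  k1=λy_n ⇒ h·k1=z·y_n;  k2=λ(1+11/20z)y_n ⇒ h·k2=z(1+11/20z)y_n
  y_{n+1}/y_n = 1 + 5/8z + 3/8z(1+11/20z) = 1 + z + 33/160z²
  R(z) = 1 + z + 33/160z².

Boundary: |R(x)|=1, x<0.
x=-1.39: |R|=0.0085
R=1: x+33/160x²=0 ⇒ x=−160/33=-4.8485; min R=1−1/(4·33/160)=-0.2121>−1
Confirm numerically:
  x=-4.587: |R|=0.75262 <1
  x=-3.010: |R|=0.14135 <1
  x=-2.564: |R|=0.20809 <1
  x=-5.374: |R|=1.58247 >1
  x=-5.100: |R|=1.26456 >1
  x=-5.060: |R|=1.22074 >1
Stable set (-4.8485, 0).

z* = -4.8485.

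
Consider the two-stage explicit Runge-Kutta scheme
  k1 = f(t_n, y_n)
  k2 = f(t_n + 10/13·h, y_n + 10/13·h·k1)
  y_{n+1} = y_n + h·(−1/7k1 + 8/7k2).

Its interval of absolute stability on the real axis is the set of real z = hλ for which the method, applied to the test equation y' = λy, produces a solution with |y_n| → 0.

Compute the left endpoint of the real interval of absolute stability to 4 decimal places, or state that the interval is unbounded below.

Test eqn y'=λy, z=hλ:
  k1=λy_n ⇒ h·k1=z·y_n;  k2=λ(1+10/13z)y_n ⇒ h·k2=z(1+10/13z)y_n
  y_{n+1}/y_n = 1 − 1/7z + 8/7z(1+10/13z) = 1 + z + 80/91z²
  so R(z) = 1 + z + 80/91z².

Solve |R(x)|<1 on ℝ⁻.
x=-1.45: |R|=1.3984
R=1: x+80/91x²=0 ⇒ x=−91/80=-1.1375; min R=1−1/(4·80/91)=0.7156>−1
Confirm numerically:
  x=-0.715: |R|=0.73443 <1
  x=-0.673: |R|=0.72518 <1
  x=-0.577: |R|=0.71568 <1
  x=-0.515: |R|=0.71816 <1
  x=-1.631: |R|=1.70760 >1
  x=-1.424: |R|=1.35866 >1
Interval (-1.1375, 0).

z* = -1.1375.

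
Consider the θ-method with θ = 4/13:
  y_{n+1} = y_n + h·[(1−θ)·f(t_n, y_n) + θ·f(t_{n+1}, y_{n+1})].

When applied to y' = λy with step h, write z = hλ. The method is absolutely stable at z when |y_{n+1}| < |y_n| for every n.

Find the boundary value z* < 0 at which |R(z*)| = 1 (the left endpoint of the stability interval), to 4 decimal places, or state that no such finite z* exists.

On y'=λy, z=hλ:
  y_{n+1} = y_n + z·[9/13·y_n + 4/13·y_{n+1}] ⇒ (1 − 4/13z)y_{n+1} = (1 + 9/13z)y_n
  Hence R(z) = (1 + 9/13z)/(1 − 4/13z).

Solve |R(x)|<1 on ℝ⁻.
x=-1.43: |R|=0.0069
R=−1: 1+9/13x = −1+4/13x ⇒ -5/13x=2 ⇒ x=2/(-5/13)=-5.2000
Confirm numerically:
  x=-2.907: |R|=0.53447 <1
  x=-2.441: |R|=0.39400 <1
  x=-2.236: |R|=0.32464 <1
  x=-5.775: |R|=1.07964 >1
  x=-5.478: |R|=1.03981 >1
  x=-5.415: |R|=1.03102 >1
So |R|<1 on (-5.2000, 0).

z* = -5.2000.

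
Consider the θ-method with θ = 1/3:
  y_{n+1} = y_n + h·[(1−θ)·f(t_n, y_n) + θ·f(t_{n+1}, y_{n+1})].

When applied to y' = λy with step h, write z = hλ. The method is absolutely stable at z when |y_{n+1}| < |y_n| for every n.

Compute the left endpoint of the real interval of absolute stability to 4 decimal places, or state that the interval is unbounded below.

left endpoint -6.0000.

Set f=λy, z=hλ:
  y_{n+1} = y_n + z·[2/3·y_n + 1/3·y_{n+1}] ⇒ (1 − 1/3z)y_{n+1} = (1 + 2/3z)y_n
  Hence R(z) = (1 + 2/3z)/(1 − 1/3z).

Need |R(x)|<1, x<0.
x=-0.89: |R|=0.3136
R=−1: 1+2/3x = −1+1/3x ⇒ -1/3x=2 ⇒ x=2/(-1/3)=-6.0000
Confirm numerically:
  x=-5.845: |R|=0.98248 <1
  x=-4.663: |R|=0.82553 <1
  x=-3.939: |R|=0.70298 <1
  x=-3.014: |R|=0.50349 <1
  x=-6.566: |R|=1.05917 >1
  x=-6.561: |R|=1.05868 >1
  x=-6.511: |R|=1.05373 >1
Interval (-6.0000, 0).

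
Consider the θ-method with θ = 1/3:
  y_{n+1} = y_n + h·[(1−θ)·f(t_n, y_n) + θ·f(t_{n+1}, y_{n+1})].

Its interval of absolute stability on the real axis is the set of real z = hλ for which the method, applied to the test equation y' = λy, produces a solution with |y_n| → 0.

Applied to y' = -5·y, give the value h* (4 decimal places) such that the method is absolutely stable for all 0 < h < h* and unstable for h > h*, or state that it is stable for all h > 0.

(-6.0000,0); λ=-5 ⇒ h* = (6)/5 = 1.2000.

Test eqn y'=λy, z=hλ:
  y_{n+1} = y_n + z·[2/3·y_n + 1/3·y_{n+1}] ⇒ (1 − 1/3z)y_{n+1} = (1 + 2/3z)y_n
  Hence R(z) = (1 + 2/3z)/(1 − 1/3z).

Need |R(x)|<1, x<0.
x=-0.61: |R|=0.4931
R=−1: 1+2/3x = −1+1/3x ⇒ -1/3x=2 ⇒ x=2/(-1/3)=-6.0000
Confirm numerically:
  x=-4.990: |R|=0.87359 <1
  x=-3.767: |R|=0.67002 <1
  x=-3.213: |R|=0.55142 <1
  x=-6.585: |R|=1.06103 >1
  x=-6.490: |R|=1.05163 >1
  x=-6.089: |R|=1.00979 >1
So |R|<1 on (-6.0000, 0).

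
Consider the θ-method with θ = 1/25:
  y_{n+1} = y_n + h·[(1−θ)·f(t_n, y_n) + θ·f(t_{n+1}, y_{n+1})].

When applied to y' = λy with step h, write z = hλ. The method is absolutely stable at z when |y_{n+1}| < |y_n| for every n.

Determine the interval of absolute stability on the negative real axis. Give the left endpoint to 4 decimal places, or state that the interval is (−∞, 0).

Set f=λy, z=hλ:
  y_{n+1} = y_n + z·[24/25·y_n + 1/25·y_{n+1}] ⇒ (1 − 1/25z)y_{n+1} = (1 + 24/25z)y_n
  R(z) = (1 + 24/25z)/(1 − 1/25z).

Need |R(x)|<1, x<0.
x=-0.39: |R|=0.6160
R=−1: 1+24/25x = −1+1/25x ⇒ -23/25x=2 ⇒ x=2/(-23/25)=-2.1739
Confirm numerically:
  x=-2.049: |R|=0.89379 <1
  x=-1.898: |R|=0.76407 <1
  x=-1.099: |R|=0.05272 <1
  x=-2.295: |R|=1.10203 >1
  x=-2.202: |R|=1.02375 >1
Stable set (-2.1739, 0).

z∈(-2.1739,0).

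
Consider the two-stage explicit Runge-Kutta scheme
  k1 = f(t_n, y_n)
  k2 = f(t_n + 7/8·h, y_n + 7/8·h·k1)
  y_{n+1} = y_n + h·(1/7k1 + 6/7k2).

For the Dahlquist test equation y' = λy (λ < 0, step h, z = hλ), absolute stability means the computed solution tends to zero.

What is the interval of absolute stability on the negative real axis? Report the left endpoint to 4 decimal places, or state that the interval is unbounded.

z∈(-1.3333,0).

Test eqn y'=λy, z=hλ:
  k1=λy_n ⇒ h·k1=z·y_n;  k2=λ(1+7/8z)y_n ⇒ h·k2=z(1+7/8z)y_n
  y_{n+1}/y_n = 1 + 1/7z + 6/7z(1+7/8z) = 1 + z + 3/4z²
  so R(z) = 1 + z + 3/4z².

Solve |R(x)|<1 on ℝ⁻.
x=-1.57: |R|=1.2787
R=1: x+3/4x²=0 ⇒ x=−4/3=-1.3333; min R=1−1/(4·3/4)=0.6667>−1
Confirm numerically:
  x=-1.277: |R|=0.94605 <1
  x=-0.974: |R|=0.73751 <1
  x=-0.788: |R|=0.67771 <1
  x=-0.570: |R|=0.67368 <1
  x=-1.885: |R|=1.77992 >1
  x=-1.838: |R|=1.69568 >1
  x=-1.454: |R|=1.13159 >1
Stable set (-1.3333, 0).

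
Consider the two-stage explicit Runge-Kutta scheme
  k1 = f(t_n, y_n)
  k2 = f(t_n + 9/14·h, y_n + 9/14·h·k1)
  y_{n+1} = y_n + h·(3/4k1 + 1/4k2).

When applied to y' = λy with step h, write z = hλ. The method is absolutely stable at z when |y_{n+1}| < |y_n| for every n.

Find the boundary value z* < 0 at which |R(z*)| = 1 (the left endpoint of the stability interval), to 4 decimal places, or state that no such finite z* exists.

z* = -6.2222.

Set f=λy, z=hλ:
  k1=λy_n ⇒ h·k1=z·y_n;  k2=λ(1+9/14z)y_n ⇒ h·k2=z(1+9/14z)y_n
  y_{n+1}/y_n = 1 + 3/4z + 1/4z(1+9/14z) = 1 + z + 9/56z²
  R(z) = 1 + z + 9/56z².

Boundary: |R(x)|=1, x<0.
x=-0.37: |R|=0.6520
R=1: x+9/56x²=0 ⇒ x=−56/9=-6.2222; min R=1−1/(4·9/56)=-0.5556>−1
Confirm numerically:
  x=-5.953: |R|=0.74243 <1
  x=-5.745: |R|=0.55938 <1
  x=-4.943: |R|=0.01623 <1
  x=-2.653: |R|=0.52183 <1
  x=-6.814: |R|=1.64806 >1
  x=-6.796: |R|=1.62669 >1
  x=-6.592: |R|=1.39175 >1
So |R|<1 on (-6.2222, 0).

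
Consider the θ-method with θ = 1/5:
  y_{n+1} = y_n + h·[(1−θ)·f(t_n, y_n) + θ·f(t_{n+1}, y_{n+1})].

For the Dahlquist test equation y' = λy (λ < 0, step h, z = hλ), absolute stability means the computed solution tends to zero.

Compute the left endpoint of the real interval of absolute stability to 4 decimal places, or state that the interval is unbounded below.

Test eqn y'=λy, z=hλ:
  y_{n+1} = y_n + z·[4/5·y_n + 1/5·y_{n+1}] ⇒ (1 − 1/5z)y_{n+1} = (1 + 4/5z)y_n
  Hence R(z) = (1 + 4/5z)/(1 − 1/5z).

Boundary: |R(x)|=1, x<0.
x=-0.92: |R|=0.2230
R=−1: 1+4/5x = −1+1/5x ⇒ -3/5x=2 ⇒ x=2/(-3/5)=-3.3333
Confirm numerically:
  x=-2.723: |R|=0.76292 <1
  x=-2.430: |R|=0.63526 <1
  x=-1.951: |R|=0.40340 <1
  x=-3.665: |R|=1.11483 >1
  x=-3.381: |R|=1.01706 >1
So |R|<1 on (-3.3333, 0).

left endpoint -3.3333.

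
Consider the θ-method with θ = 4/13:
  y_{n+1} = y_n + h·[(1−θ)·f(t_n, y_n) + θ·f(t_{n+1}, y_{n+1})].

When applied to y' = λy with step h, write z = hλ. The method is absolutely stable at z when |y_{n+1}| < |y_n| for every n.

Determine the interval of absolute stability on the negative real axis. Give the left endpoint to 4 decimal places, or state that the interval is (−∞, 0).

With y'=λy (z=hλ):
  y_{n+1} = y_n + z·[9/13·y_n + 4/13·y_{n+1}] ⇒ (1 − 4/13z)y_{n+1} = (1 + 9/13z)y_n
  R(z) = (1 + 9/13z)/(1 − 4/13z).

Need |R(x)|<1, x<0.
x=-1.45: |R|=0.0027
R=−1: 1+9/13x = −1+4/13x ⇒ -5/13x=2 ⇒ x=2/(-5/13)=-5.2000
Confirm numerically:
  x=-4.889: |R|=0.95224 <1
  x=-4.287: |R|=0.84858 <1
  x=-3.881: |R|=0.76879 <1
  x=-5.542: |R|=1.04862 >1
  x=-5.440: |R|=1.03452 >1
  x=-5.261: |R|=1.00896 >1
So |R|<1 on (-5.2000, 0).

z∈(-5.2000,0).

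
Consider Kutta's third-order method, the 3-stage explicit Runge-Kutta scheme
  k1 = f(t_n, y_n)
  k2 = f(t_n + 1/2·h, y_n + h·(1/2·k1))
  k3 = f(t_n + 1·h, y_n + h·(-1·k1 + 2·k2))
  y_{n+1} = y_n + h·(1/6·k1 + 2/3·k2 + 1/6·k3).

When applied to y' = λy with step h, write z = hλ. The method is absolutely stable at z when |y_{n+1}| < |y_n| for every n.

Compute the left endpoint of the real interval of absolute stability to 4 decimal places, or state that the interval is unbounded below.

Test eqn y'=λy, z=hλ:
  order 3, 3-stage ⇒ R(z)=1+z+z^2/2+z^3/6
  (e.g. R(-0.46)=0.62958, |R|=0.62958)

Solve |R(x)|<1 on ℝ⁻.
x=-0.46: |R|=0.6296
|R(-2.68)|=1.2969 |R(-1.54)|=0.0371 |R(-1.17)|=0.2475
Bisect:
  x_lo=-2.8461 |R|=1.6383  x_hi=-0.1921 |R|=0.8252
  mid=-1.51909 |R|=0.05048 →hi
  mid=-2.18258 |R|=0.53360 →hi
  mid=-2.51433 |R|=1.00261 →lo
  mid=-2.34846 |R|=0.74955 →hi
  mid=-2.43139 |R|=0.87116 →hi
  mid=-2.47286 |R|=0.93562 →hi
  mid=-2.49360 |R|=0.96879 →hi
  mid=-2.50396 |R|=0.98562 →hi
  mid=-2.50915 |R|=0.99410 →hi
  ...
  [-2.51287,-2.51271] ⇒ x*=-2.5127
So |R|<1 on (-2.5127, 0).

left endpoint -2.5127.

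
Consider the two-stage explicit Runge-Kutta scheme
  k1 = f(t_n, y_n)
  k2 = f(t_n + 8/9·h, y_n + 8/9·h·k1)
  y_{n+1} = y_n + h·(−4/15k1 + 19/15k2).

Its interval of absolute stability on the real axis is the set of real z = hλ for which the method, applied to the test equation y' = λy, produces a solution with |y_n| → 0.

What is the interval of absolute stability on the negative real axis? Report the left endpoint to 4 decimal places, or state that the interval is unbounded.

Set f=λy, z=hλ:
  k1=λy_n ⇒ h·k1=z·y_n;  k2=λ(1+8/9z)y_n ⇒ h·k2=z(1+8/9z)y_n
  y_{n+1}/y_n = 1 − 4/15z + 19/15z(1+8/9z) = 1 + z + 152/135z²
  Hence R(z) = 1 + z + 152/135z².

Find x<0 with |R(x)|<1.
x=-0.71: |R|=0.8576
R=1: x+152/135x²=0 ⇒ x=−135/152=-0.8882; min R=1−1/(4·152/135)=0.7780>−1
Confirm numerically:
  x=-0.529: |R|=0.78608 <1
  x=-0.434: |R|=0.77807 <1
  x=-0.383: |R|=0.78216 <1
  x=-1.336: |R|=1.67366 >1
  x=-1.171: |R|=1.37292 >1
  x=-1.158: |R|=1.35183 >1
Interval (-0.8882, 0).

z∈(-0.8882,0).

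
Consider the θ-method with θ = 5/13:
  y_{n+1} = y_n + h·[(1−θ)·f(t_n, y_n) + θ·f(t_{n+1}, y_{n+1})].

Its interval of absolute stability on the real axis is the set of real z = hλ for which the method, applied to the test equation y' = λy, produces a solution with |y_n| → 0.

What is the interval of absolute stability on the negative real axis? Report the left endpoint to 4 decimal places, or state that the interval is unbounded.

(-8.6667, 0).

Test eqn y'=λy, z=hλ:
  y_{n+1} = y_n + z·[8/13·y_n + 5/13·y_{n+1}] ⇒ (1 − 5/13z)y_{n+1} = (1 + 8/13z)y_n
  so R(z) = (1 + 8/13z)/(1 − 5/13z).

Find x<0 with |R(x)|<1.
x=-1.48: |R|=0.0569
R=−1: 1+8/13x = −1+5/13x ⇒ -3/13x=2 ⇒ x=2/(-3/13)=-8.6667
Confirm numerically:
  x=-8.559: |R|=0.99421 <1
  x=-5.937: |R|=0.80815 <1
  x=-5.332: |R|=0.74776 <1
  x=-4.415: |R|=0.63635 <1
  x=-9.216: |R|=1.02789 >1
  x=-8.953: |R|=1.01487 >1
  x=-8.901: |R|=1.01223 >1
So |R|<1 on (-8.6667, 0).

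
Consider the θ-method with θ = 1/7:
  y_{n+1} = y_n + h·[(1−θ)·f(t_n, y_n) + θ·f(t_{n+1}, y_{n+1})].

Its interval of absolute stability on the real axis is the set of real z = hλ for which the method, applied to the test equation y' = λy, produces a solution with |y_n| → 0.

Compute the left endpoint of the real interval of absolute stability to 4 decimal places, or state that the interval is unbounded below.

Set f=λy, z=hλ:
  y_{n+1} = y_n + z·[6/7·y_n + 1/7·y_{n+1}] ⇒ (1 − 1/7z)y_{n+1} = (1 + 6/7z)y_n
  so R(z) = (1 + 6/7z)/(1 − 1/7z).

Solve |R(x)|<1 on ℝ⁻.
x=-1.09: |R|=0.0569
R=−1: 1+6/7x = −1+1/7x ⇒ -5/7x=2 ⇒ x=2/(-5/7)=-2.8000
Confirm numerically:
  x=-2.737: |R|=0.96765 <1
  x=-2.421: |R|=0.79885 <1
  x=-2.232: |R|=0.69237 <1
  x=-1.980: |R|=0.54343 <1
  x=-3.383: |R|=1.28075 >1
  x=-3.129: |R|=1.16240 >1
Stable set (-2.8000, 0).

z* = -2.8000.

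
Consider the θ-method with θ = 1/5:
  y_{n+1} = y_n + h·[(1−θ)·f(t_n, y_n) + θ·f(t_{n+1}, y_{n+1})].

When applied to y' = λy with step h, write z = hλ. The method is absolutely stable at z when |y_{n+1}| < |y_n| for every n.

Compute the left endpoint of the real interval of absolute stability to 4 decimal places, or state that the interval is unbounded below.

z* = -3.3333.

On y'=λy, z=hλ:
  y_{n+1} = y_n + z·[4/5·y_n + 1/5·y_{n+1}] ⇒ (1 − 1/5z)y_{n+1} = (1 + 4/5z)y_n
  so R(z) = (1 + 4/5z)/(1 − 1/5z).

Solve |R(x)|<1 on ℝ⁻.
x=-1.47: |R|=0.1360
R=−1: 1+4/5x = −1+1/5x ⇒ -3/5x=2 ⇒ x=2/(-3/5)=-3.3333
Confirm numerically:
  x=-3.280: |R|=0.98068 <1
  x=-3.240: |R|=0.96602 <1
  x=-2.428: |R|=0.63436 <1
  x=-2.411: |R|=0.62664 <1
  x=-3.898: |R|=1.19038 >1
  x=-3.488: |R|=1.05467 >1
  x=-3.416: |R|=1.02947 >1
Stable set (-3.3333, 0).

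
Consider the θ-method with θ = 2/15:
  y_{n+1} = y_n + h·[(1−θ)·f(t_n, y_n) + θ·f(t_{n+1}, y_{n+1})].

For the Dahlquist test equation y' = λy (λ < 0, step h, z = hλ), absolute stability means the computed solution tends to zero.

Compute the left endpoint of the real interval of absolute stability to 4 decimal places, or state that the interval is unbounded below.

z* = -2.7273.

On y'=λy, z=hλ:
  y_{n+1} = y_n + z·[13/15·y_n + 2/15·y_{n+1}] ⇒ (1 − 2/15z)y_{n+1} = (1 + 13/15z)y_n
  R(z) = (1 + 13/15z)/(1 − 2/15z).

Boundary: |R(x)|=1, x<0.
x=-1.36: |R|=0.1512
R=−1: 1+13/15x = −1+2/15x ⇒ -11/15x=2 ⇒ x=2/(-11/15)=-2.7273
Confirm numerically:
  x=-1.887: |R|=0.50767 <1
  x=-1.473: |R|=0.23119 <1
  x=-1.359: |R|=0.15052 <1
  x=-1.103: |R|=0.03842 <1
  x=-3.266: |R|=1.27522 >1
  x=-3.062: |R|=1.17430 >1
  x=-2.869: |R|=1.07518 >1
Interval (-2.7273, 0).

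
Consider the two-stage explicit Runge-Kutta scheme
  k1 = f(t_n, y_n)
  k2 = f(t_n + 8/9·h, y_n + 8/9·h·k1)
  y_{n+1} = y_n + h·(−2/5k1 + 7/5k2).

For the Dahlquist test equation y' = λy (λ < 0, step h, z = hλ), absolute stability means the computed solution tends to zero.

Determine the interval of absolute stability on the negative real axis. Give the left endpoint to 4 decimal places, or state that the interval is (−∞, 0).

On y'=λy, z=hλ:
  k1=λy_n ⇒ h·k1=z·y_n;  k2=λ(1+8/9z)y_n ⇒ h·k2=z(1+8/9z)y_n
  y_{n+1}/y_n = 1 − 2/5z + 7/5z(1+8/9z) = 1 + z + 56/45z²
  ⇒ R(z) = 1 + z + 56/45z².

Need |R(x)|<1, x<0.
x=-1.17: |R|=1.5335
R=1: x+56/45x²=0 ⇒ x=−45/56=-0.8036; min R=1−1/(4·56/45)=0.7991>−1
Confirm numerically:
  x=-0.591: |R|=0.84366 <1
  x=-0.545: |R|=0.82463 <1
  x=-0.533: |R|=0.82053 <1
  x=-1.398: |R|=2.03415 >1
  x=-1.308: |R|=1.82108 >1
  x=-1.159: |R|=1.51264 >1
Stable set (-0.8036, 0).

(-0.8036, 0).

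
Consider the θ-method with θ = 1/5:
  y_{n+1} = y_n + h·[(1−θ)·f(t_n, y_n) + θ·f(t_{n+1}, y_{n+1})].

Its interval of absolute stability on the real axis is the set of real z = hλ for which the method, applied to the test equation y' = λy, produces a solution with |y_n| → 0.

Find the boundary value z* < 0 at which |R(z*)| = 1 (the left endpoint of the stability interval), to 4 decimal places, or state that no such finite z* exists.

With y'=λy (z=hλ):
  y_{n+1} = y_n + z·[4/5·y_n + 1/5·y_{n+1}] ⇒ (1 − 1/5z)y_{n+1} = (1 + 4/5z)y_n
  ⇒ R(z) = (1 + 4/5z)/(1 − 1/5z).

Solve |R(x)|<1 on ℝ⁻.
x=-1.16: |R|=0.0584
R=−1: 1+4/5x = −1+1/5x ⇒ -3/5x=2 ⇒ x=2/(-3/5)=-3.3333
Confirm numerically:
  x=-3.227: |R|=0.96123 <1
  x=-3.070: |R|=0.90211 <1
  x=-1.843: |R|=0.34663 <1
  x=-1.392: |R|=0.08886 <1
  x=-3.840: |R|=1.17195 >1
  x=-3.523: |R|=1.06676 >1
Stable set (-3.3333, 0).

z* = -3.3333.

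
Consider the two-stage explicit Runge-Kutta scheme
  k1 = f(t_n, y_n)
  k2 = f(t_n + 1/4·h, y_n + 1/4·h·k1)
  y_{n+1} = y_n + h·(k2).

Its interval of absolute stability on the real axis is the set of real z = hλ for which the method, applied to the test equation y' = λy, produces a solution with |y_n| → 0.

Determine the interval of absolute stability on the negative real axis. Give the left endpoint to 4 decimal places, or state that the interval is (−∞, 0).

Test eqn y'=λy, z=hλ:
  k1=λy_n ⇒ h·k1=z·y_n;  k2=λ(1+1/4z)y_n ⇒ h·k2=z(1+1/4z)y_n
  y_{n+1}/y_n = 1 + z(1+1/4z) = 1 + z + 1/4z²
  so R(z) = 1 + z + 1/4z².

Solve |R(x)|<1 on ℝ⁻.
x=-0.55: |R|=0.5256
R=1: x+1/4x²=0 ⇒ x=−4=-4.0000; min R=1−1/(4·1/4)=0.0000>−1
Confirm numerically:
  x=-3.675: |R|=0.70141 <1
  x=-3.326: |R|=0.43957 <1
  x=-2.792: |R|=0.15682 <1
  x=-4.288: |R|=1.30874 >1
  x=-4.166: |R|=1.17289 >1
Interval (-4.0000, 0).

(-4.0000, 0).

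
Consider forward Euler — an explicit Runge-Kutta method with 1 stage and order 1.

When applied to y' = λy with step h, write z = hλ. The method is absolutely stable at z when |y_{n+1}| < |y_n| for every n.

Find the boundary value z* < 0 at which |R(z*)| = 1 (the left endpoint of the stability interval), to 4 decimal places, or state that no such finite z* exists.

On y'=λy, z=hλ:
  order 1, 1-stage ⇒ R(z)=1+z
  (e.g. R(-1.46)=-0.46000, |R|=0.46000)

Solve |R(x)|<1 on ℝ⁻.
x=-1.46: |R|=0.4600
|R(-1.68)|=0.6800 |R(-1.23)|=0.2300 |R(-1)|=0.0000
Bisect:
  x_lo=-2.7036 |R|=1.7036  x_hi=-0.1248 |R|=0.8752
  mid=-1.41420 |R|=0.41420 →hi
  mid=-2.05887 |R|=1.05887 →lo
  mid=-1.73654 |R|=0.73654 →hi
  mid=-1.89771 |R|=0.89771 →hi
  mid=-1.97829 |R|=0.97829 →hi
  mid=-2.01858 |R|=1.01858 →lo
  mid=-1.99844 |R|=0.99844 →hi
  ...
  [-2.00001,-1.99985] ⇒ x*=-2.0000
So |R|<1 on (-2.0000, 0).

left endpoint -2.0000.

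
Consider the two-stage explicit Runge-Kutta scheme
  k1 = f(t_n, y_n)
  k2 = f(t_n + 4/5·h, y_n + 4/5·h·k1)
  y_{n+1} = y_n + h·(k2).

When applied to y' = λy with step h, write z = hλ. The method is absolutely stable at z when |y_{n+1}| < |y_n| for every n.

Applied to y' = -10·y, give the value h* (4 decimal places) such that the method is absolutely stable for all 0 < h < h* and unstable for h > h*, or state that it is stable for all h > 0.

Test eqn y'=λy, z=hλ:
  k1=λy_n ⇒ h·k1=z·y_n;  k2=λ(1+4/5z)y_n ⇒ h·k2=z(1+4/5z)y_n
  y_{n+1}/y_n = 1 + z(1+4/5z) = 1 + z + 4/5z²
  R(z) = 1 + z + 4/5z².

Solve |R(x)|<1 on ℝ⁻.
x=-1.68: |R|=1.5779
R=1: x+4/5x²=0 ⇒ x=−5/4=-1.2500; min R=1−1/(4·4/5)=0.6875>−1
Confirm numerically:
  x=-1.102: |R|=0.86952 <1
  x=-0.611: |R|=0.68766 <1
  x=-0.563: |R|=0.69058 <1
  x=-1.831: |R|=1.85105 >1
  x=-1.486: |R|=1.28056 >1
Stable set (-1.2500, 0).

(-1.2500,0); λ=-10 ⇒ h* = (5/4)/10 = 0.1250.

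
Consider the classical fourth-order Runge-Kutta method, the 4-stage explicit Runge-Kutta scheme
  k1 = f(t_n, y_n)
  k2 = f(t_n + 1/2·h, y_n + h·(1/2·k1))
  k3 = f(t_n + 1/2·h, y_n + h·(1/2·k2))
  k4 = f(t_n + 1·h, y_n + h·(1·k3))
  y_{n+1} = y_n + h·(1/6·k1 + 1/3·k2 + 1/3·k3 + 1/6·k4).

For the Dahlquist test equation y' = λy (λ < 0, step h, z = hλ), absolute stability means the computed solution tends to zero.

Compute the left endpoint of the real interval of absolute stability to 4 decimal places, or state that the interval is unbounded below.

On y'=λy, z=hλ:
  order 4, 4-stage ⇒ R(z)=1+z+z^2/2+z^3/6+z^4/24
  (e.g. R(-0.8)=0.45173, |R|=0.45173)

Boundary: |R(x)|=1, x<0.
x=-0.8: |R|=0.4517
|R(-3.14)|=1.6804 |R(-2.97)|=1.3161 |R(-1.3)|=0.2978
Bisect:
  x_lo=-3.1247 |R|=1.6444  x_hi=-0.2461 |R|=0.7819
  mid=-1.68536 |R|=0.27317 →hi
  mid=-2.40501 |R|=0.56255 →hi
  mid=-2.76484 |R|=0.96960 →hi
  mid=-2.94475 |R|=1.26826 →lo
  mid=-2.85479 |R|=1.10994 →lo
  mid=-2.80982 |R|=1.03761 →lo
  mid=-2.78733 |R|=1.00307 →lo
  mid=-2.77608 |R|=0.98620 →hi
  mid=-2.78171 |R|=0.99460 →hi
  ...
  [-2.78539,-2.78522] ⇒ x*=-2.7853
So |R|<1 on (-2.7853, 0).

z* = -2.7853.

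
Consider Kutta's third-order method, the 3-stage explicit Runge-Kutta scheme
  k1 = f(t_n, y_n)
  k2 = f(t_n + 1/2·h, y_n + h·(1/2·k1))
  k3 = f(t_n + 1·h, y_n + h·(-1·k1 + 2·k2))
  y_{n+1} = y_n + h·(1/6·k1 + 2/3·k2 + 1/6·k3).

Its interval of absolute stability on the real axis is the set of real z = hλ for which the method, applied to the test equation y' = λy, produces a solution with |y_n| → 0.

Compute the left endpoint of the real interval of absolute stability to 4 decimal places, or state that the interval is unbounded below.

z* = -2.5127.

Test eqn y'=λy, z=hλ:
  order 3, 3-stage ⇒ R(z)=1+z+z^2/2+z^3/6
  (e.g. R(-0.41)=0.66256, |R|=0.66256)

Boundary: |R(x)|=1, x<0.
x=-0.41: |R|=0.6626
|R(-2.27)|=0.6431 |R(-2.07)|=0.4058 |R(-1.93)|=0.2657
Bisect:
  x_lo=-3.1839 |R|=2.4947  x_hi=-0.1181 |R|=0.8886
  mid=-1.65102 |R|=0.03816 →hi
  mid=-2.41747 |R|=0.85007 →hi
  mid=-2.80070 |R|=1.54015 →lo
  mid=-2.60908 |R|=1.16557 →lo
  mid=-2.51328 |R|=1.00088 →lo
  mid=-2.46537 |R|=0.92379 →hi
  mid=-2.48933 |R|=0.96191 →hi
  ...
  [-2.51290,-2.51272] ⇒ x*=-2.5127
So |R|<1 on (-2.5127, 0).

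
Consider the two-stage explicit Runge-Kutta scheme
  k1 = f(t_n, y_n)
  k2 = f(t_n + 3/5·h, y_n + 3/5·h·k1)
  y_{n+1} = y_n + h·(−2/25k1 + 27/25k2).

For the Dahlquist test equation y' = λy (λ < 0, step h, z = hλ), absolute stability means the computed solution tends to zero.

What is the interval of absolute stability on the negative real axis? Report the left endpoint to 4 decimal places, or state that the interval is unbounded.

Test eqn y'=λy, z=hλ:
  k1=λy_n ⇒ h·k1=z·y_n;  k2=λ(1+3/5z)y_n ⇒ h·k2=z(1+3/5z)y_n
  y_{n+1}/y_n = 1 − 2/25z + 27/25z(1+3/5z) = 1 + z + 81/125z²
  R(z) = 1 + z + 81/125z².

Solve |R(x)|<1 on ℝ⁻.
x=-0.67: |R|=0.6209
R=1: x+81/125x²=0 ⇒ x=−125/81=-1.5432; min R=1−1/(4·81/125)=0.6142>−1
Confirm numerically:
  x=-1.270: |R|=0.77516 <1
  x=-1.079: |R|=0.67543 <1
  x=-0.918: |R|=0.62809 <1
  x=-1.819: |R|=1.32508 >1
  x=-1.656: |R|=1.12103 >1
Stable set (-1.5432, 0).

(-1.5432, 0).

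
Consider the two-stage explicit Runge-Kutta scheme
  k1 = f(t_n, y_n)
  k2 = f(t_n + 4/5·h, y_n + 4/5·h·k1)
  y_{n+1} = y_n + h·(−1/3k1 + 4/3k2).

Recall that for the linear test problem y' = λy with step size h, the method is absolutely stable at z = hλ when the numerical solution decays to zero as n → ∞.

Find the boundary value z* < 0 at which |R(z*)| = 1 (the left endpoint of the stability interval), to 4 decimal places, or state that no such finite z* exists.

left endpoint -0.9375.

Test eqn y'=λy, z=hλ:
  k1=λy_n ⇒ h·k1=z·y_n;  k2=λ(1+4/5z)y_n ⇒ h·k2=z(1+4/5z)y_n
  y_{n+1}/y_n = 1 − 1/3z + 4/3z(1+4/5z) = 1 + z + 16/15z²
  so R(z) = 1 + z + 16/15z².

Boundary: |R(x)|=1, x<0.
x=-1.55: |R|=2.0127
R=1: x+16/15x²=0 ⇒ x=−15/16=-0.9375; min R=1−1/(4·16/15)=0.7656>−1
Confirm numerically:
  x=-0.784: |R|=0.87163 <1
  x=-0.718: |R|=0.83189 <1
  x=-0.687: |R|=0.81643 <1
  x=-0.525: |R|=0.76900 <1
  x=-1.483: |R|=1.86291 >1
  x=-1.368: |R|=1.62819 >1
  x=-1.355: |R|=1.60343 >1
Stable set (-0.9375, 0).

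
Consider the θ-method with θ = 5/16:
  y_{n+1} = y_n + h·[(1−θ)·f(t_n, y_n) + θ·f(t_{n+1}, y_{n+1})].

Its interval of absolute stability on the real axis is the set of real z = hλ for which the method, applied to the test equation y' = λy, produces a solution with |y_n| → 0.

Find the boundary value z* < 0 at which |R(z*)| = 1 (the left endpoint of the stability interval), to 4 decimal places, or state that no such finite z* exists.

z* = -5.3333.

With y'=λy (z=hλ):
  y_{n+1} = y_n + z·[11/16·y_n + 5/16·y_{n+1}] ⇒ (1 − 5/16z)y_{n+1} = (1 + 11/16z)y_n
  so R(z) = (1 + 11/16z)/(1 − 5/16z).

Find x<0 with |R(x)|<1.
x=-1: |R|=0.2381
R=−1: 1+11/16x = −1+5/16x ⇒ -3/8x=2 ⇒ x=2/(-3/8)=-5.3333
Confirm numerically:
  x=-4.457: |R|=0.86266 <1
  x=-4.391: |R|=0.85103 <1
  x=-3.136: |R|=0.58384 <1
  x=-5.528: |R|=1.02676 >1
  x=-5.357: |R|=1.00332 >1
Stable set (-5.3333, 0).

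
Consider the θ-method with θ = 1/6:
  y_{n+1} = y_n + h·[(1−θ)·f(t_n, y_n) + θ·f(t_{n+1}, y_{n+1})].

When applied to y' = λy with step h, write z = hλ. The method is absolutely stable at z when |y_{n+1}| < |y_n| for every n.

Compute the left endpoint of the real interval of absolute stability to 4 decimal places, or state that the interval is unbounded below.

z* = -3.0000.

On y'=λy, z=hλ:
  y_{n+1} = y_n + z·[5/6·y_n + 1/6·y_{n+1}] ⇒ (1 − 1/6z)y_{n+1} = (1 + 5/6z)y_n
  so R(z) = (1 + 5/6z)/(1 − 1/6z).

Need |R(x)|<1, x<0.
x=-1.76: |R|=0.3608
R=−1: 1+5/6x = −1+1/6x ⇒ -2/3x=2 ⇒ x=2/(-2/3)=-3.0000
Confirm numerically:
  x=-2.908: |R|=0.95869 <1
  x=-2.855: |R|=0.93450 <1
  x=-1.639: |R|=0.28734 <1
  x=-1.240: |R|=0.02762 <1
  x=-3.535: |R|=1.22444 >1
  x=-3.327: |R|=1.14024 >1
  x=-3.322: |R|=1.13817 >1
So |R|<1 on (-3.0000, 0).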